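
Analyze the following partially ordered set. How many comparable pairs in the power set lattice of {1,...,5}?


A comparable pair {a,b} has a < b or b < a in the order.
Count unordered pairs where one element is strictly below the other.
Examples: {{},{1}}, {{},{2}}, {{},{3}}, {{},{4}}, ...
Total comparable pairs: 211


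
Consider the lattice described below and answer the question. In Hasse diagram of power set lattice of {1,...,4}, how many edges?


A cover relation a -< b holds when a < b with no c strictly between.
Cover relations:
  {} -< {1}
  {} -< {2}
  {} -< {3}
  {} -< {4}
  {1} -< {1,2}
  {1} -< {1,3}
  {1} -< {1,4}
  {2} -< {1,2}
  ...24 more
Total: 32


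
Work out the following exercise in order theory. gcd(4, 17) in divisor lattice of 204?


Meet=gcd.
gcd(4,17)=1


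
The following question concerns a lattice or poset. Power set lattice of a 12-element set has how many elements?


Power set = 2^n.
2^12 = 4096


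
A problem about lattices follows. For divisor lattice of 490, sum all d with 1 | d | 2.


Interval [1,2] in divisors of 490: [1, 2]
Sum = 3


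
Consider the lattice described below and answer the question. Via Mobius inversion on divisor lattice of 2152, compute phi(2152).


phi(n) = n * prod_{p|n} (1 - 1/p).
Prime divisors of 2152: [2, 269]
phi(2152) = 2152 * (1 - 1/2) * (1 - 1/269)
phi(2152) = 1072


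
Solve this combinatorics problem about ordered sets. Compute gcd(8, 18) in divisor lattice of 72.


In a divisor lattice, meet = gcd (greatest common divisor).
By Euclidean algorithm or factoring: gcd(8,18) = 2


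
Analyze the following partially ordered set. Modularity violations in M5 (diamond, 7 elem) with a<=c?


Modular law: if a <= c then a v (b ^ c) = (a v b) ^ c.
Check all triples (a,b,c) with a <= c among 7 elements.
This lattice is modular (diamonds M_m and their chain-products are modular).
Total violating triples: 0


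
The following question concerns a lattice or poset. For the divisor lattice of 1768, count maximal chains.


A maximal chain goes from the minimum element to a maximal element via cover relations.
Counting all min-to-max paths in the cover graph.
Total maximal chains: 20


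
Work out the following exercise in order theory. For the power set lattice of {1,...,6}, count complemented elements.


An element a is complemented if some b has a meet b = bottom, a join b = top.
every subset A has complement S\A, so all elements are complemented.
Complemented elements: {}, {1}, {2}, {3}, {4}, {5}, ... (58 more)
Count: 64


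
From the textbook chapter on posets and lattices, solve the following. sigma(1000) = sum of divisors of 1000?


sigma(n) = sum of divisors.
Divisors of 1000: [1, 2, 4, 5, 8, 10, 20, 25, 40, 50, 100, 125, 200, 250, 500, 1000]
Sum = 2340


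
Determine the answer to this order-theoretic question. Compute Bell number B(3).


B(n) = number of set partitions of an n-element set.
B(n) satisfies the recurrence: B(n+1) = sum_k C(n,k)*B(k).
B(3) = 5


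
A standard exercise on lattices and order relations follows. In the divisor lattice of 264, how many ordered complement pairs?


Complement pair (a,b): a meet b = bottom, a join b = top.
Here: gcd(a,b)=1 and lcm(a,b)=264, i.e. a*b=264 with a,b coprime.
Pairs found: (1,264), (3,88), (8,33), (11,24), ... (4 more)
Total ordered pairs: 8


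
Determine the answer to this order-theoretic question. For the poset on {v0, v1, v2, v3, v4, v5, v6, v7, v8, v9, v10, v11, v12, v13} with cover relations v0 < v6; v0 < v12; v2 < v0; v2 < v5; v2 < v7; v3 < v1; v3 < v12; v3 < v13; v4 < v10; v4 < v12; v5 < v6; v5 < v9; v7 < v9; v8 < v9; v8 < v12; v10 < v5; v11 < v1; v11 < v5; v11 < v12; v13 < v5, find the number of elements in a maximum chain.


A chain is a totally ordered subset; we count the number of elements in a maximum chain.
Compute, for each element x, the size of the longest chain ending at x:
  v2: 1
  v3: 1
  v4: 1
  v8: 1
  v11: 1
  v0: 2
  ...
A maximum chain: v4 < v10 < v5 < v6
Number of elements in the longest chain: 4


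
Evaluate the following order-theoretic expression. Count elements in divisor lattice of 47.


Divisors of 47: [1, 47]
Count: 2


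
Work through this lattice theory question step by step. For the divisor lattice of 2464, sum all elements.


sigma(n) = sum of divisors.
Divisors of 2464: [1, 2, 4, 7, 8, 11, 14, 16, 22, 28, 32, 44, 56, 77, 88, 112, 154, 176, 224, 308, 352, 616, 1232, 2464]
Sum = 6048


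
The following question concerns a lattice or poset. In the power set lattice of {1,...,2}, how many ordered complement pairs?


Complement pair (a,b): a meet b = bottom, a join b = top.
Here: A intersect B = {} and A union B = {1,...,2}.
Pairs found: ({},{1,2}), ({1},{2}), ({2},{1}), ({1,2},{})
Total ordered pairs: 4


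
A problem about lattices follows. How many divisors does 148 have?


Divisors of 148: [1, 2, 4, 37, 74, 148]
Count: 6


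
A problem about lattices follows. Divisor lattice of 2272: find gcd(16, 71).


In a divisor lattice, meet = gcd (greatest common divisor).
By Euclidean algorithm or factoring: gcd(16,71) = 1


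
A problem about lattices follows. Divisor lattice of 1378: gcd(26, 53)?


Meet=gcd.
gcd(26,53)=1


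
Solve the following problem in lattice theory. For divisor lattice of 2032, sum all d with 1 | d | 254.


Interval [1,254] in divisors of 2032: [1, 2, 127, 254]
Sum = 384


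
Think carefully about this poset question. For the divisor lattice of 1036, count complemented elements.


An element a is complemented if some b has a meet b = bottom, a join b = top.
a is complemented iff gcd(a, n/a)=1, i.e. a is a unitary divisor of 1036.
Complemented elements: 1, 4, 7, 28, 37, 148, ... (2 more)
Count: 8


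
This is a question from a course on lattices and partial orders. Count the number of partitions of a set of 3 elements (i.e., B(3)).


B(n) = number of set partitions of an n-element set.
B(n) satisfies the recurrence: B(n+1) = sum_k C(n,k)*B(k).
B(3) = 5


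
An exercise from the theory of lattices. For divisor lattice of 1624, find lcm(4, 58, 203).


In a divisor lattice, join = lcm (least common multiple).
Compute lcm iteratively: start with first element, then lcm(current, next).
Elements: [4, 58, 203]
lcm(4,58) = 116
lcm(116,203) = 812
Final lcm = 812


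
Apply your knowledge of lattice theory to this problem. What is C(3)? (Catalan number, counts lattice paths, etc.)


C(n) = C(2n, n) / (n+1).
C(6, 3) = 20
C(3) = 20 / 4 = 5


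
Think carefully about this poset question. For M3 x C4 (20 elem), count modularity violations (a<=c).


Modular law: if a <= c then a v (b ^ c) = (a v b) ^ c.
Check all triples (a,b,c) with a <= c among 20 elements.
This lattice is modular (diamonds M_m and their chain-products are modular).
Total violating triples: 0


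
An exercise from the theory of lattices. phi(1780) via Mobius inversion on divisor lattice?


phi(n) = n * prod_{p|n} (1 - 1/p).
Prime divisors of 1780: [2, 5, 89]
phi(1780) = 1780 * (1 - 1/2) * (1 - 1/5) * (1 - 1/89)
phi(1780) = 704


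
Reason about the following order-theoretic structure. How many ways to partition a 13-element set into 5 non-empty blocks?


S(n,k) = k*S(n-1,k) + S(n-1,k-1).
S(12,5) = 1379400, S(12,4) = 611501
S(13,5) = 5*1379400 + 611501 = 6897000 + 611501
S(13,5) = 7508501


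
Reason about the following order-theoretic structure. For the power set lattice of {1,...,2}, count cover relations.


A cover relation a -< b holds when a < b with no c strictly between.
Cover relations:
  {} -< {1}
  {} -< {2}
  {1} -< {1,2}
  {2} -< {1,2}
Total: 4


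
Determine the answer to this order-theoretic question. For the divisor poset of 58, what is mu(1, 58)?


In a divisor lattice, mu(a,b) = mu(b/a) where mu is the classical Mobius function.
b/a = 58/1 = 58
Prime factorization of 58: primes [2, 29]
58 is squarefree with 2 prime factor(s), so mu(58) = (-1)^2 = 1


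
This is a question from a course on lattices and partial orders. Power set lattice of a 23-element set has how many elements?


Power set = 2^n.
2^23 = 8388608


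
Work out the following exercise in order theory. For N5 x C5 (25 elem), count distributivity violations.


Distributive law: a ^ (b v c) = (a ^ b) v (a ^ c).
Check all 25^3 = 15625 ordered triples (a,b,c).
  e.g. a=(b,0), b=(a,0), c=(c,0): lhs=(b,0) != rhs=(a,0)
  e.g. a=(b,0), b=(a,0), c=(c,1): lhs=(b,0) != rhs=(a,0)
Total violating triples: 250


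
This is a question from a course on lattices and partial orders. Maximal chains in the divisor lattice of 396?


A maximal chain goes from the minimum element to a maximal element via cover relations.
Counting all min-to-max paths in the cover graph.
Total maximal chains: 30


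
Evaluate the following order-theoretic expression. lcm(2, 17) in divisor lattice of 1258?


Join=lcm.
gcd(2,17)=1
lcm=34


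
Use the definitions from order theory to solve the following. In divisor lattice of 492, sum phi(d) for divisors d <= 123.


Divisors of 492 up to 123: [1, 2, 3, 4, 6, 12, 41, 82, 123]
phi values: [1, 1, 2, 2, 2, 4, 40, 40, 80]
Sum = 172


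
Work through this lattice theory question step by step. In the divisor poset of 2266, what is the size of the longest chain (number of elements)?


A chain is a totally ordered subset; we count the number of elements in a maximum chain.
Compute, for each element x, the size of the longest chain ending at x:
  1: 1
  2: 2
  11: 2
  103: 2
  22: 3
  206: 3
  ...
A maximum chain: 1 < 2 < 22 < 2266
Number of elements in the longest chain: 4


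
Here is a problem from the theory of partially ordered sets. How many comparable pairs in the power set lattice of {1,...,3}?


A comparable pair {a,b} has a < b or b < a in the order.
Count unordered pairs where one element is strictly below the other.
Examples: {{},{1}}, {{},{2}}, {{},{3}}, {{},{1,2}}, ...
Total comparable pairs: 19


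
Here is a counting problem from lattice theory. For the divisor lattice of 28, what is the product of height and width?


Height = length of longest chain minus 1; width = size of largest antichain.
A maximum chain: 1 | 7 | 14 | 28  (height 3).
A maximum antichain: {2, 7}  (width 2).
Product = 3 * 2 = 6


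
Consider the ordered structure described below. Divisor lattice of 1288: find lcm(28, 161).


In a divisor lattice, join = lcm (least common multiple).
gcd(28,161) = 7
lcm(28,161) = 28*161/gcd = 4508/7 = 644


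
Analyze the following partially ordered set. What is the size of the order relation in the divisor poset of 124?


The order relation is {(a,b) : a <= b}, reflexive so it includes (a,a).
Examples: (1,1), (1,124), (1,2), (1,31), (1,4), ...
Total ordered pairs: 18


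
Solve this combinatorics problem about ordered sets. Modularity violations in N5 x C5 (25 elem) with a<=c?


Modular law: if a <= c then a v (b ^ c) = (a v b) ^ c.
Check all triples (a,b,c) with a <= c among 25 elements.
  e.g. a=(a,0), b=(c,0), c=(b,0): lhs=(a,0) != rhs=(b,0)
  e.g. a=(a,0), b=(c,1), c=(b,0): lhs=(a,0) != rhs=(b,0)
Total violating triples: 75


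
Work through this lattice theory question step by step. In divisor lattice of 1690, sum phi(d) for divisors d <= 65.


Divisors of 1690 up to 65: [1, 2, 5, 10, 13, 26, 65]
phi values: [1, 1, 4, 4, 12, 12, 48]
Sum = 82


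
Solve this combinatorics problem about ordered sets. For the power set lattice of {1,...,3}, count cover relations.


A cover relation a -< b holds when a < b with no c strictly between.
Cover relations:
  {} -< {1}
  {} -< {2}
  {} -< {3}
  {1} -< {1,2}
  {1} -< {1,3}
  {2} -< {1,2}
  {2} -< {2,3}
  {3} -< {1,3}
  ...4 more
Total: 12


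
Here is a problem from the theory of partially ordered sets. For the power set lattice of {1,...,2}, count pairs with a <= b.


The order relation is {(a,b) : a <= b}, reflexive so it includes (a,a).
Examples: ({},{}), ({},{1,2}), ({},{1}), ({},{2}), ({1,2},{1,2}), ...
Total ordered pairs: 9


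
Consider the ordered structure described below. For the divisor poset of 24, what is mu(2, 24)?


In a divisor lattice, mu(a,b) = mu(b/a) where mu is the classical Mobius function.
b/a = 24/2 = 12
Prime factorization of 12: primes [2, 3]
12 is not squarefree, so mu(12) = 0


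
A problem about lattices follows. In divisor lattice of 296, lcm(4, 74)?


Join=lcm.
gcd(4,74)=2
lcm=148


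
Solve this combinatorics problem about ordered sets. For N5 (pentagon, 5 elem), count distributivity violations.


Distributive law: a ^ (b v c) = (a ^ b) v (a ^ c).
Check all 5^3 = 125 ordered triples (a,b,c).
  e.g. a=b, b=a, c=c: lhs=b != rhs=a
  e.g. a=b, b=c, c=a: lhs=b != rhs=a
Total violating triples: 2


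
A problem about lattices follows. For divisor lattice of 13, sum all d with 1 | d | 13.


Interval [1,13] in divisors of 13: [1, 13]
Sum = 14


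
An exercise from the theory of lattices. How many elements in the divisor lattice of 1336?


Divisors of 1336: [1, 2, 4, 8, 167, 334, 668, 1336]
Count: 8


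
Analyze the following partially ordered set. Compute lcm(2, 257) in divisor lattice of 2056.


In a divisor lattice, join = lcm (least common multiple).
gcd(2,257) = 1
lcm(2,257) = 2*257/gcd = 514/1 = 514


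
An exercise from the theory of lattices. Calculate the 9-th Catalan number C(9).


C(n) = C(2n, n) / (n+1).
C(18, 9) = 48620
C(9) = 48620 / 10 = 4862


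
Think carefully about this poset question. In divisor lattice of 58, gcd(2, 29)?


Meet=gcd.
gcd(2,29)=1


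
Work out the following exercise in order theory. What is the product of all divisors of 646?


Divisors of 646: [1, 2, 17, 19, 34, 38, 323, 646]
Product = n^(d(n)/2) = 646^(8/2)
Product = 174152643856


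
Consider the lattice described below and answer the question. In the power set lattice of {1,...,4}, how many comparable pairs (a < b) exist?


A comparable pair {a,b} has a < b or b < a in the order.
Count unordered pairs where one element is strictly below the other.
Examples: {{},{1}}, {{},{2}}, {{},{3}}, {{},{4}}, ...
Total comparable pairs: 65


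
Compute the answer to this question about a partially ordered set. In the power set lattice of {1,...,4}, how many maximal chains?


A maximal chain goes from the minimum element to a maximal element via cover relations.
Counting all min-to-max paths in the cover graph.
Total maximal chains: 24


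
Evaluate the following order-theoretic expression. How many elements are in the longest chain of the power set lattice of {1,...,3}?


A chain is a totally ordered subset; we count the number of elements in a maximum chain.
Compute, for each element x, the size of the longest chain ending at x:
  {}: 1
  {1}: 2
  {2}: 2
  {3}: 2
  {1,2}: 3
  {1,3}: 3
  ...
A maximum chain: {} < {1} < {1,2} < {1,2,3}
Number of elements in the longest chain: 4


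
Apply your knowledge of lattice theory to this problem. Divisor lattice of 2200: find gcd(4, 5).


In a divisor lattice, meet = gcd (greatest common divisor).
By Euclidean algorithm or factoring: gcd(4,5) = 1


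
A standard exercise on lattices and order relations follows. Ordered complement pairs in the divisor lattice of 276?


Complement pair (a,b): a meet b = bottom, a join b = top.
Here: gcd(a,b)=1 and lcm(a,b)=276, i.e. a*b=276 with a,b coprime.
Pairs found: (1,276), (3,92), (4,69), (12,23), ... (4 more)
Total ordered pairs: 8


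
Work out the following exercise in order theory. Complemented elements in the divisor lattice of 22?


An element a is complemented if some b has a meet b = bottom, a join b = top.
a is complemented iff gcd(a, n/a)=1, i.e. a is a unitary divisor of 22.
Complemented elements: 1, 2, 11, 22
Count: 4


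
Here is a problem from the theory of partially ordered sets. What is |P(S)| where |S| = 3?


Power set = 2^n.
2^3 = 8


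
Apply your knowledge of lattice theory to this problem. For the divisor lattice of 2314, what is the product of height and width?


Height = length of longest chain minus 1; width = size of largest antichain.
A maximum chain: 1 | 89 | 1157 | 2314  (height 3).
A maximum antichain: {2, 13, 89}  (width 3).
Product = 3 * 3 = 9


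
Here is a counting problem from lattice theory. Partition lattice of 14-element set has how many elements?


B(n) = number of set partitions of an n-element set.
B(n) satisfies the recurrence: B(n+1) = sum_k C(n,k)*B(k).
B(14) = 190899322


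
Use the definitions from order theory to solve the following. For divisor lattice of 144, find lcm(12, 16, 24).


In a divisor lattice, join = lcm (least common multiple).
Compute lcm iteratively: start with first element, then lcm(current, next).
Elements: [12, 16, 24]
lcm(12,16) = 48
lcm(48,24) = 48
Final lcm = 48


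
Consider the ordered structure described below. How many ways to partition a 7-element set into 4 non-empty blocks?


S(n,k) = k*S(n-1,k) + S(n-1,k-1).
S(6,4) = 65, S(6,3) = 90
S(7,4) = 4*65 + 90 = 260 + 90
S(7,4) = 350


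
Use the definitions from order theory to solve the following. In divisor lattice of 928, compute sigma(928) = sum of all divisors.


sigma(n) = sum of divisors.
Divisors of 928: [1, 2, 4, 8, 16, 29, 32, 58, 116, 232, 464, 928]
Sum = 1890


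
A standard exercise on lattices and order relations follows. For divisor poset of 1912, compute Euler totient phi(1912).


phi(n) = n * prod_{p|n} (1 - 1/p).
Prime divisors of 1912: [2, 239]
phi(1912) = 1912 * (1 - 1/2) * (1 - 1/239)
phi(1912) = 952


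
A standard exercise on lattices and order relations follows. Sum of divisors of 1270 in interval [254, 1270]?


Interval [254,1270] in divisors of 1270: [254, 1270]
Sum = 1524


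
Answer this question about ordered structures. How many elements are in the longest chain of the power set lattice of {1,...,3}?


A chain is a totally ordered subset; we count the number of elements in a maximum chain.
Compute, for each element x, the size of the longest chain ending at x:
  {}: 1
  {1}: 2
  {2}: 2
  {3}: 2
  {1,2}: 3
  {1,3}: 3
  ...
A maximum chain: {} < {1} < {1,2} < {1,2,3}
Number of elements in the longest chain: 4


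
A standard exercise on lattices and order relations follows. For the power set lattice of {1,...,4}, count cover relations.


A cover relation a -< b holds when a < b with no c strictly between.
Cover relations:
  {} -< {1}
  {} -< {2}
  {} -< {3}
  {} -< {4}
  {1} -< {1,2}
  {1} -< {1,3}
  {1} -< {1,4}
  {2} -< {1,2}
  ...24 more
Total: 32


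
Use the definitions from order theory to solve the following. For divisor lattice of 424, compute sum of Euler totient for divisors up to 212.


Divisors of 424 up to 212: [1, 2, 4, 8, 53, 106, 212]
phi values: [1, 1, 2, 4, 52, 52, 104]
Sum = 216


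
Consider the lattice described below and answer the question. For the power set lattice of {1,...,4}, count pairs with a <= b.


The order relation is {(a,b) : a <= b}, reflexive so it includes (a,a).
Examples: ({},{}), ({},{1,2}), ({},{1,2,3}), ({},{1,2,3,4}), ({},{1,2,4}), ...
Total ordered pairs: 81


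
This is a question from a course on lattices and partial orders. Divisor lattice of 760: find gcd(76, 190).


In a divisor lattice, meet = gcd (greatest common divisor).
By Euclidean algorithm or factoring: gcd(76,190) = 38


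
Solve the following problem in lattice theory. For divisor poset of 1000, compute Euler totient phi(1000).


phi(n) = n * prod_{p|n} (1 - 1/p).
Prime divisors of 1000: [2, 5]
phi(1000) = 1000 * (1 - 1/2) * (1 - 1/5)
phi(1000) = 400


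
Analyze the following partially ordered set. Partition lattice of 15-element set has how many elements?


B(n) = number of set partitions of an n-element set.
B(n) satisfies the recurrence: B(n+1) = sum_k C(n,k)*B(k).
B(15) = 1382958545


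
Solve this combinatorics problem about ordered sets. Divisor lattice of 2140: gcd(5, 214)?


Meet=gcd.
gcd(5,214)=1


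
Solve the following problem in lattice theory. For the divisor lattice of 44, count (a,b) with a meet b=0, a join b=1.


Complement pair (a,b): a meet b = bottom, a join b = top.
Here: gcd(a,b)=1 and lcm(a,b)=44, i.e. a*b=44 with a,b coprime.
Pairs found: (1,44), (4,11), (11,4), (44,1)
Total ordered pairs: 4


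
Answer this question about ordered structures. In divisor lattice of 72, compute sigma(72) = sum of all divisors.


sigma(n) = sum of divisors.
Divisors of 72: [1, 2, 3, 4, 6, 8, 9, 12, 18, 24, 36, 72]
Sum = 195


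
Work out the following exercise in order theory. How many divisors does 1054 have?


Divisors of 1054: [1, 2, 17, 31, 34, 62, 527, 1054]
Count: 8


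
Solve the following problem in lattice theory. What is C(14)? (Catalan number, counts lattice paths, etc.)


C(n) = C(2n, n) / (n+1).
C(28, 14) = 40116600
C(14) = 40116600 / 15 = 2674440


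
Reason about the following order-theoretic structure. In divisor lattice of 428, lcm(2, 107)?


Join=lcm.
gcd(2,107)=1
lcm=214


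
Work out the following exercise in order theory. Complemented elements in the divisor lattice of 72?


An element a is complemented if some b has a meet b = bottom, a join b = top.
a is complemented iff gcd(a, n/a)=1, i.e. a is a unitary divisor of 72.
Complemented elements: 1, 8, 9, 72
Count: 4


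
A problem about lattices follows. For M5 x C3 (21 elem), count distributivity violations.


Distributive law: a ^ (b v c) = (a ^ b) v (a ^ c).
Check all 21^3 = 9261 ordered triples (a,b,c).
  e.g. a=(a1,0), b=(a2,0), c=(a3,0): lhs=(a1,0) != rhs=(0,0)
  e.g. a=(a1,0), b=(a2,0), c=(a3,1): lhs=(a1,0) != rhs=(0,0)
Total violating triples: 1620


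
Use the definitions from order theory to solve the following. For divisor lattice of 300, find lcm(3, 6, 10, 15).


In a divisor lattice, join = lcm (least common multiple).
Compute lcm iteratively: start with first element, then lcm(current, next).
Elements: [3, 6, 10, 15]
lcm(3,6) = 6
lcm(6,10) = 30
lcm(30,15) = 30
Final lcm = 30


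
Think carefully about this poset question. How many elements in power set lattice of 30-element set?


Power set = 2^n.
2^30 = 1073741824


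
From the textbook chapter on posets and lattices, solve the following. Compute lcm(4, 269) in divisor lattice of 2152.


In a divisor lattice, join = lcm (least common multiple).
gcd(4,269) = 1
lcm(4,269) = 4*269/gcd = 1076/1 = 1076


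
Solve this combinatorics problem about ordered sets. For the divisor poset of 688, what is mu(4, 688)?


In a divisor lattice, mu(a,b) = mu(b/a) where mu is the classical Mobius function.
b/a = 688/4 = 172
Prime factorization of 172: primes [2, 43]
172 is not squarefree, so mu(172) = 0


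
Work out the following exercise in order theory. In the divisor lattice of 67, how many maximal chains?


A maximal chain goes from the minimum element to a maximal element via cover relations.
Counting all min-to-max paths in the cover graph.
Total maximal chains: 1


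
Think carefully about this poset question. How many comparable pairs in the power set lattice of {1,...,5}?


A comparable pair {a,b} has a < b or b < a in the order.
Count unordered pairs where one element is strictly below the other.
Examples: {{},{1}}, {{},{2}}, {{},{3}}, {{},{4}}, ...
Total comparable pairs: 211


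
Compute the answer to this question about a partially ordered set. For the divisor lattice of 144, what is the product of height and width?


Height = length of longest chain minus 1; width = size of largest antichain.
A maximum chain: 1 | 3 | 9 | 18 | 36 | 72 | 144  (height 6).
A maximum antichain: {4, 6, 9}  (width 3).
Product = 6 * 3 = 18


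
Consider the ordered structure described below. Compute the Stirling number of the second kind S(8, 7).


S(n,k) = k*S(n-1,k) + S(n-1,k-1).
S(7,7) = 1, S(7,6) = 21
S(8,7) = 7*1 + 21 = 7 + 21
S(8,7) = 28


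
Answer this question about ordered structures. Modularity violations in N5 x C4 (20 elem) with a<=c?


Modular law: if a <= c then a v (b ^ c) = (a v b) ^ c.
Check all triples (a,b,c) with a <= c among 20 elements.
  e.g. a=(a,0), b=(c,0), c=(b,0): lhs=(a,0) != rhs=(b,0)
  e.g. a=(a,0), b=(c,1), c=(b,0): lhs=(a,0) != rhs=(b,0)
Total violating triples: 40


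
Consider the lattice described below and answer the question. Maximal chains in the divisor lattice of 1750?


A maximal chain goes from the minimum element to a maximal element via cover relations.
Counting all min-to-max paths in the cover graph.
Total maximal chains: 20


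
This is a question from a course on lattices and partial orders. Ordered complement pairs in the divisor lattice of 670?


Complement pair (a,b): a meet b = bottom, a join b = top.
Here: gcd(a,b)=1 and lcm(a,b)=670, i.e. a*b=670 with a,b coprime.
Pairs found: (1,670), (2,335), (5,134), (10,67), ... (4 more)
Total ordered pairs: 8


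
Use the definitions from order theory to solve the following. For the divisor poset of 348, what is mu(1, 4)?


In a divisor lattice, mu(a,b) = mu(b/a) where mu is the classical Mobius function.
b/a = 4/1 = 4
Prime factorization of 4: primes [2]
4 is not squarefree, so mu(4) = 0


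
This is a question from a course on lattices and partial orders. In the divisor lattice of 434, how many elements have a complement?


An element a is complemented if some b has a meet b = bottom, a join b = top.
a is complemented iff gcd(a, n/a)=1, i.e. a is a unitary divisor of 434.
Complemented elements: 1, 2, 7, 14, 31, 62, ... (2 more)
Count: 8


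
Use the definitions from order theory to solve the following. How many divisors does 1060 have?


Divisors of 1060: [1, 2, 4, 5, 10, 20, 53, 106, 212, 265, 530, 1060]
Count: 12


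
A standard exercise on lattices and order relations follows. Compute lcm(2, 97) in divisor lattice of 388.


In a divisor lattice, join = lcm (least common multiple).
gcd(2,97) = 1
lcm(2,97) = 2*97/gcd = 194/1 = 194


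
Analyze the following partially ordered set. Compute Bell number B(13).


B(n) = number of set partitions of an n-element set.
B(n) satisfies the recurrence: B(n+1) = sum_k C(n,k)*B(k).
B(13) = 27644437


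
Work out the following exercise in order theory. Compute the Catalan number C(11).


C(n) = C(2n, n) / (n+1).
C(22, 11) = 705432
C(11) = 705432 / 12 = 58786


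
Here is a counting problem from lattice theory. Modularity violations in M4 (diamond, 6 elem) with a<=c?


Modular law: if a <= c then a v (b ^ c) = (a v b) ^ c.
Check all triples (a,b,c) with a <= c among 6 elements.
This lattice is modular (diamonds M_m and their chain-products are modular).
Total violating triples: 0


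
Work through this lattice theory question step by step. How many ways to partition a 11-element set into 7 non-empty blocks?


S(n,k) = k*S(n-1,k) + S(n-1,k-1).
S(10,7) = 5880, S(10,6) = 22827
S(11,7) = 7*5880 + 22827 = 41160 + 22827
S(11,7) = 63987


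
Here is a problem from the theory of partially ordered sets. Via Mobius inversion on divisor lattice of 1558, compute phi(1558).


phi(n) = n * prod_{p|n} (1 - 1/p).
Prime divisors of 1558: [2, 19, 41]
phi(1558) = 1558 * (1 - 1/2) * (1 - 1/19) * (1 - 1/41)
phi(1558) = 720


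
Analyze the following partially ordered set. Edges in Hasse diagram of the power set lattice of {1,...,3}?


A cover relation a -< b holds when a < b with no c strictly between.
Cover relations:
  {} -< {1}
  {} -< {2}
  {} -< {3}
  {1} -< {1,2}
  {1} -< {1,3}
  {2} -< {1,2}
  {2} -< {2,3}
  {3} -< {1,3}
  ...4 more
Total: 12


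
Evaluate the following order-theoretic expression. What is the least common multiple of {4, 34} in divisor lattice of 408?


In a divisor lattice, join = lcm (least common multiple).
Compute lcm iteratively: start with first element, then lcm(current, next).
Elements: [4, 34]
lcm(4,34) = 68
Final lcm = 68


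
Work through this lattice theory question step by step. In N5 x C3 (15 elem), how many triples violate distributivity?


Distributive law: a ^ (b v c) = (a ^ b) v (a ^ c).
Check all 15^3 = 3375 ordered triples (a,b,c).
  e.g. a=(b,0), b=(a,0), c=(c,0): lhs=(b,0) != rhs=(a,0)
  e.g. a=(b,0), b=(a,0), c=(c,1): lhs=(b,0) != rhs=(a,0)
Total violating triples: 54


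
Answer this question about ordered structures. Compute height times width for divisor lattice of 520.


Height = length of longest chain minus 1; width = size of largest antichain.
A maximum chain: 1 | 13 | 65 | 130 | 260 | 520  (height 5).
A maximum antichain: {4, 10, 26, 65}  (width 4).
Product = 5 * 4 = 20


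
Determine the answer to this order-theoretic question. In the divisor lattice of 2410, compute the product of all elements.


Divisors of 2410: [1, 2, 5, 10, 241, 482, 1205, 2410]
Product = n^(d(n)/2) = 2410^(8/2)
Product = 33734025610000


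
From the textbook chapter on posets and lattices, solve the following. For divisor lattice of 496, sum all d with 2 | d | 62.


Interval [2,62] in divisors of 496: [2, 62]
Sum = 64


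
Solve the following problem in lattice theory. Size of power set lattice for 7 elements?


Power set = 2^n.
2^7 = 128


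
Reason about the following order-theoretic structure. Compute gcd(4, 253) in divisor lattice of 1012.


In a divisor lattice, meet = gcd (greatest common divisor).
By Euclidean algorithm or factoring: gcd(4,253) = 1


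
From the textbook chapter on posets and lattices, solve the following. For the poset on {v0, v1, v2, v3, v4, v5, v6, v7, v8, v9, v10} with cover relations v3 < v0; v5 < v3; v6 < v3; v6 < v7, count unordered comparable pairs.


A comparable pair {a,b} has a < b or b < a in the order.
Count unordered pairs where one element is strictly below the other.
Examples: {v0,v3}, {v0,v5}, {v0,v6}, {v3,v5}, ...
Total comparable pairs: 6


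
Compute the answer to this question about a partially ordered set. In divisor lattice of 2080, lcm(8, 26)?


Join=lcm.
gcd(8,26)=2
lcm=104


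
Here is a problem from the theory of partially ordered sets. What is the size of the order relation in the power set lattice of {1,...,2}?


The order relation is {(a,b) : a <= b}, reflexive so it includes (a,a).
Examples: ({},{}), ({},{1,2}), ({},{1}), ({},{2}), ({1,2},{1,2}), ...
Total ordered pairs: 9


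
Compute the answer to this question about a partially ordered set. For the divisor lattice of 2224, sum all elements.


sigma(n) = sum of divisors.
Divisors of 2224: [1, 2, 4, 8, 16, 139, 278, 556, 1112, 2224]
Sum = 4340


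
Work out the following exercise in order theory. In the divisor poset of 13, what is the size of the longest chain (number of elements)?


A chain is a totally ordered subset; we count the number of elements in a maximum chain.
Compute, for each element x, the size of the longest chain ending at x:
  1: 1
  13: 2
A maximum chain: 1 < 13
Number of elements in the longest chain: 2


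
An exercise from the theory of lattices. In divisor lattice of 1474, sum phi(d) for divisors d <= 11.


Divisors of 1474 up to 11: [1, 2, 11]
phi values: [1, 1, 10]
Sum = 12


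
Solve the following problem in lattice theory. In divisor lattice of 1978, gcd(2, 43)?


Meet=gcd.
gcd(2,43)=1


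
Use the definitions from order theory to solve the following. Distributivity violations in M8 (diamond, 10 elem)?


Distributive law: a ^ (b v c) = (a ^ b) v (a ^ c).
Check all 10^3 = 1000 ordered triples (a,b,c).
  e.g. a=a1, b=a2, c=a3: lhs=a1 != rhs=0
  e.g. a=a1, b=a2, c=a4: lhs=a1 != rhs=0
Total violating triples: 336


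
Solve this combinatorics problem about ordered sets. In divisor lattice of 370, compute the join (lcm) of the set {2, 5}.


In a divisor lattice, join = lcm (least common multiple).
Compute lcm iteratively: start with first element, then lcm(current, next).
Elements: [2, 5]
lcm(2,5) = 10
Final lcm = 10


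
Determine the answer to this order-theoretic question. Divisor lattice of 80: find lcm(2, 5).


In a divisor lattice, join = lcm (least common multiple).
gcd(2,5) = 1
lcm(2,5) = 2*5/gcd = 10/1 = 10


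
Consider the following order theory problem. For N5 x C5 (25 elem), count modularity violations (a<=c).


Modular law: if a <= c then a v (b ^ c) = (a v b) ^ c.
Check all triples (a,b,c) with a <= c among 25 elements.
  e.g. a=(a,0), b=(c,0), c=(b,0): lhs=(a,0) != rhs=(b,0)
  e.g. a=(a,0), b=(c,1), c=(b,0): lhs=(a,0) != rhs=(b,0)
Total violating triples: 75


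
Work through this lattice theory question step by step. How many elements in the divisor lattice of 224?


Divisors of 224: [1, 2, 4, 7, 8, 14, 16, 28, 32, 56, 112, 224]
Count: 12


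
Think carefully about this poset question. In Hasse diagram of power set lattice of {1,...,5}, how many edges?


A cover relation a -< b holds when a < b with no c strictly between.
Cover relations:
  {} -< {1}
  {} -< {2}
  {} -< {3}
  {} -< {4}
  {} -< {5}
  {1} -< {1,2}
  {1} -< {1,3}
  {1} -< {1,4}
  ...72 more
Total: 80


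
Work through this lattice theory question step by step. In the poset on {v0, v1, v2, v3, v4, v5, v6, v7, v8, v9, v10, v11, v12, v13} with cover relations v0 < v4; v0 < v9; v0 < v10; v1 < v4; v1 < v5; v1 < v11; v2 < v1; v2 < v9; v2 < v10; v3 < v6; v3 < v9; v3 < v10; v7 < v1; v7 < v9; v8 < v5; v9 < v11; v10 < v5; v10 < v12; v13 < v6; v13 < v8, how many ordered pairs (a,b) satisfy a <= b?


The order relation is {(a,b) : a <= b}, reflexive so it includes (a,a).
Examples: (v0,v0), (v0,v10), (v0,v11), (v0,v12), (v0,v4), ...
Total ordered pairs: 48


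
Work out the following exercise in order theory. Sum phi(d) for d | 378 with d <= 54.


Divisors of 378 up to 54: [1, 2, 3, 6, 7, 9, 14, 18, 21, 27, 42, 54]
phi values: [1, 1, 2, 2, 6, 6, 6, 6, 12, 18, 12, 18]
Sum = 90


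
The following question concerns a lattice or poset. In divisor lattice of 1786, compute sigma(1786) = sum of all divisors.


sigma(n) = sum of divisors.
Divisors of 1786: [1, 2, 19, 38, 47, 94, 893, 1786]
Sum = 2880


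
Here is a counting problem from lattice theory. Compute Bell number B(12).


B(n) = number of set partitions of an n-element set.
B(n) satisfies the recurrence: B(n+1) = sum_k C(n,k)*B(k).
B(12) = 4213597


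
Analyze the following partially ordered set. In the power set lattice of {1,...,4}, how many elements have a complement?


An element a is complemented if some b has a meet b = bottom, a join b = top.
every subset A has complement S\A, so all elements are complemented.
Complemented elements: {}, {1}, {2}, {3}, {4}, {1,2}, ... (10 more)
Count: 16


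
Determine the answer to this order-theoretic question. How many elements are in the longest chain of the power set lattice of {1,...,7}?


A chain is a totally ordered subset; we count the number of elements in a maximum chain.
Compute, for each element x, the size of the longest chain ending at x:
  {}: 1
  {1}: 2
  {2}: 2
  {3}: 2
  {4}: 2
  {5}: 2
  ...
A maximum chain: {} < {1} < {1,2} < {1,2,3} < {1,2,3,4} < {1,2,3,4,5} < {1,2,3,4,5,6} < {1,2,3,4,5,6,7}
Number of elements in the longest chain: 8


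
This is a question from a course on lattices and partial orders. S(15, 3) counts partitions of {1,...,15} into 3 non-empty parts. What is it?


S(n,k) = k*S(n-1,k) + S(n-1,k-1).
S(14,3) = 788970, S(14,2) = 8191
S(15,3) = 3*788970 + 8191 = 2366910 + 8191
S(15,3) = 2375101


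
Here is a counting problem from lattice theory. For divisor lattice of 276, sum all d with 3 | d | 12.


Interval [3,12] in divisors of 276: [3, 6, 12]
Sum = 21


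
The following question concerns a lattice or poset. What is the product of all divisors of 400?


Divisors of 400: [1, 2, 4, 5, 8, 10, 16, 20, 25, 40, 50, 80, 100, 200, 400]
Product = n^(d(n)/2) = 400^(15/2)
Product = 32768000000000000000


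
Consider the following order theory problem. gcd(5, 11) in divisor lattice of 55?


Meet=gcd.
gcd(5,11)=1


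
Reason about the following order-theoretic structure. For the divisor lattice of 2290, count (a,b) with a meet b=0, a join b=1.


Complement pair (a,b): a meet b = bottom, a join b = top.
Here: gcd(a,b)=1 and lcm(a,b)=2290, i.e. a*b=2290 with a,b coprime.
Pairs found: (1,2290), (2,1145), (5,458), (10,229), ... (4 more)
Total ordered pairs: 8


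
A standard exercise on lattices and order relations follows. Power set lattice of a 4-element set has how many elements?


Power set = 2^n.
2^4 = 16


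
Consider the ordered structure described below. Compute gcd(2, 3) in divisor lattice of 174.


In a divisor lattice, meet = gcd (greatest common divisor).
By Euclidean algorithm or factoring: gcd(2,3) = 1


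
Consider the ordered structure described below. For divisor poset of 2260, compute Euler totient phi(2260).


phi(n) = n * prod_{p|n} (1 - 1/p).
Prime divisors of 2260: [2, 5, 113]
phi(2260) = 2260 * (1 - 1/2) * (1 - 1/5) * (1 - 1/113)
phi(2260) = 896


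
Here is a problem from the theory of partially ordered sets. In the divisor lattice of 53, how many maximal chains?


A maximal chain goes from the minimum element to a maximal element via cover relations.
Counting all min-to-max paths in the cover graph.
Total maximal chains: 1


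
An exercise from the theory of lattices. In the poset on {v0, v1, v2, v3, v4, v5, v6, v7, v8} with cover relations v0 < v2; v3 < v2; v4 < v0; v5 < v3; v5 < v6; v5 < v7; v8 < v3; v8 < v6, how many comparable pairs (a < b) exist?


A comparable pair {a,b} has a < b or b < a in the order.
Count unordered pairs where one element is strictly below the other.
Examples: {v0,v2}, {v0,v4}, {v2,v3}, {v2,v4}, ...
Total comparable pairs: 11


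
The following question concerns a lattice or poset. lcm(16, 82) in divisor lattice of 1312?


Join=lcm.
gcd(16,82)=2
lcm=656


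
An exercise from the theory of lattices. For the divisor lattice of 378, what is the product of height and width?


Height = length of longest chain minus 1; width = size of largest antichain.
A maximum chain: 1 | 7 | 21 | 63 | 189 | 378  (height 5).
A maximum antichain: {6, 9, 14, 21}  (width 4).
Product = 5 * 4 = 20


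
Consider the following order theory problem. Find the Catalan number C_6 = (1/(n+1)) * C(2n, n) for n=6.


C(n) = C(2n, n) / (n+1).
C(12, 6) = 924
C(6) = 924 / 7 = 132


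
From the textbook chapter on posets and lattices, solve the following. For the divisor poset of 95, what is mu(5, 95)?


In a divisor lattice, mu(a,b) = mu(b/a) where mu is the classical Mobius function.
b/a = 95/5 = 19
Prime factorization of 19: primes [19]
19 is squarefree with 1 prime factor(s), so mu(19) = (-1)^1 = -1


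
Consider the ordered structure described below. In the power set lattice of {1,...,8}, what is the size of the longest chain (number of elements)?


A chain is a totally ordered subset; we count the number of elements in a maximum chain.
Compute, for each element x, the size of the longest chain ending at x:
  {}: 1
  {1}: 2
  {2}: 2
  {3}: 2
  {4}: 2
  {5}: 2
  ...
A maximum chain: {} < {1} < {1,2} < {1,2,3} < {1,2,3,4} < {1,2,3,4,5} < {1,2,3,4,5,6} < {1,2,3,4,5,6,7} < {1,2,3,4,5,6,7,8}
Number of elements in the longest chain: 9


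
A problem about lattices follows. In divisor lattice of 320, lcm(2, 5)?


Join=lcm.
gcd(2,5)=1
lcm=10


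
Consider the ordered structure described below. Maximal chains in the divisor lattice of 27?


A maximal chain goes from the minimum element to a maximal element via cover relations.
Counting all min-to-max paths in the cover graph.
Total maximal chains: 1


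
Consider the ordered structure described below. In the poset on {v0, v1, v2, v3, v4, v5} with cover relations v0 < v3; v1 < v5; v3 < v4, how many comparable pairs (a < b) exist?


A comparable pair {a,b} has a < b or b < a in the order.
Count unordered pairs where one element is strictly below the other.
Examples: {v0,v3}, {v0,v4}, {v1,v5}, {v3,v4}
Total comparable pairs: 4
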